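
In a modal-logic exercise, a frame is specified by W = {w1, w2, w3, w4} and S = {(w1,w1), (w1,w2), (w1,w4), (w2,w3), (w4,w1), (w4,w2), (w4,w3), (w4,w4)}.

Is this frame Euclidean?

No

Euclidean: no — w1 S w2 and w1 S w4, but not w2 S w4.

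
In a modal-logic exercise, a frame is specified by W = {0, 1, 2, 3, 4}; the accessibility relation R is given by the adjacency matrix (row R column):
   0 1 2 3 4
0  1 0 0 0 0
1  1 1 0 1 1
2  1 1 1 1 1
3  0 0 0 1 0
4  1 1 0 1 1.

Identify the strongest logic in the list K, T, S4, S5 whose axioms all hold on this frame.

S4

Reflexive (axiom T): yes — every world is R-related to itself.
Transitive (axiom 4): yes — every two-step R-path is closed by a direct edge.
Euclidean (axiom 5): no — 1 R 0 and 1 R 3, but not 0 R 3.
So F validates K, T, S4; S5 would additionally require R to be Euclidean. The strongest is S4.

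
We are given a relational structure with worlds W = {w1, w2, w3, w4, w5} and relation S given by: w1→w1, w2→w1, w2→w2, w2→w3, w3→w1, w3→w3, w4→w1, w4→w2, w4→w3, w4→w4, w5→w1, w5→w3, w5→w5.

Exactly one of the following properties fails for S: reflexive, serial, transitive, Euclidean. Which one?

Reflexive: yes — every world is S-related to itself.
Serial: yes — every world has a successor (e.g. w1 S w1).
Transitive: yes — every two-step S-path is closed by a direct edge.
Euclidean: no — w2 S w1 and w2 S w3, but not w1 S w3.
Only Euclidean fails.

Euclidean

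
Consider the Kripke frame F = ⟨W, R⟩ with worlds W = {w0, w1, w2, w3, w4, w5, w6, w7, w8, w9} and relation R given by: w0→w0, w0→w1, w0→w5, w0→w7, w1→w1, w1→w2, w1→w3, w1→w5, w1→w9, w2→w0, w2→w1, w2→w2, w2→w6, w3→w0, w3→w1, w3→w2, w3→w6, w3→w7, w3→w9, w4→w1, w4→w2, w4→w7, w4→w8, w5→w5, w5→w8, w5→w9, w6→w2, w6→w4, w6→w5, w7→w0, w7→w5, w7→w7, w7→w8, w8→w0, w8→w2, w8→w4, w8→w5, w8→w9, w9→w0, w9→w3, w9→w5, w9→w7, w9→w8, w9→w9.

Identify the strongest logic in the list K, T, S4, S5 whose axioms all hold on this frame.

Reflexive (axiom T): no — w3 is not related to itself.
Transitive (axiom 4): no — w0 R w1 and w1 R w2, but not w0 R w2.
Euclidean (axiom 5): no — w0 R w1 and w0 R w7, but not w1 R w7.
So F validates K; T would additionally require R to be reflexive. The strongest is K.

K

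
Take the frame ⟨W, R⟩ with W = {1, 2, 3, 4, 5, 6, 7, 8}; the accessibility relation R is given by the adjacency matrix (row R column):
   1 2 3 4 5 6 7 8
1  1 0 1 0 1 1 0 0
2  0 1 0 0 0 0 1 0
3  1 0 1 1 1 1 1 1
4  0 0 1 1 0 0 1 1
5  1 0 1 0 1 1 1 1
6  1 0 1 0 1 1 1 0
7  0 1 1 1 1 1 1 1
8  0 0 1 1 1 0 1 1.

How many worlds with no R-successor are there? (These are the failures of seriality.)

0

R is serial; there are no such worlds.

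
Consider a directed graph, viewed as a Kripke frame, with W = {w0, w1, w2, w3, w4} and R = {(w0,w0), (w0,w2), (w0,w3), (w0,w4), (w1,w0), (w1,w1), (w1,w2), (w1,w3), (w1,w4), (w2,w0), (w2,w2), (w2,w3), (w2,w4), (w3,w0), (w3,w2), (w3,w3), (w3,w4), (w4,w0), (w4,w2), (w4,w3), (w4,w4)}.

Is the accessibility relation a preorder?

Reflexive: yes — every world is R-related to itself.
Transitive: yes — every two-step R-path is closed by a direct edge.
So R is a preorder.

Yes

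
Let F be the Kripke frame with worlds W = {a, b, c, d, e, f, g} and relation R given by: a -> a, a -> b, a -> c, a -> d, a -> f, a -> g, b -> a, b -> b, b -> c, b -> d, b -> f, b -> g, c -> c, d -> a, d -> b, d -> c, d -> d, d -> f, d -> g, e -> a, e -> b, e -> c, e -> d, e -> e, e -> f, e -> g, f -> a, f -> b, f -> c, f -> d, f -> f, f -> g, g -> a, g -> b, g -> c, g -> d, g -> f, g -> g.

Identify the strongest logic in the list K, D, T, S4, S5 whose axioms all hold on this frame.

S4

Serial (axiom D): yes — every world has a successor (e.g. a R a).
Reflexive (axiom T): yes — every world is R-related to itself.
Transitive (axiom 4): yes — every two-step R-path is closed by a direct edge.
Euclidean (axiom 5): no — a R c and a R b, but not c R b.
So F validates K, D, T, S4; S5 would additionally require R to be Euclidean. The strongest is S4.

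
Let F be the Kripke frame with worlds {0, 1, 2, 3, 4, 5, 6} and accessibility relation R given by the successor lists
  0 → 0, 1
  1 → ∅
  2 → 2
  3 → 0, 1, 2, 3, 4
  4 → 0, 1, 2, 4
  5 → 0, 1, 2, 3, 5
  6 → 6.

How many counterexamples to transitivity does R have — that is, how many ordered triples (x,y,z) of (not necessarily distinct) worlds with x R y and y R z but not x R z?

Enumerating: (5,3,4).

1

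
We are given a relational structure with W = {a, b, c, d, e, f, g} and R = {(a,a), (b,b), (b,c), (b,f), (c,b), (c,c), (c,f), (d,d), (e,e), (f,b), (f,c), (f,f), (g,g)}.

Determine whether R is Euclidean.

Euclidean: yes — any two successors of a common world are R-related.

Yes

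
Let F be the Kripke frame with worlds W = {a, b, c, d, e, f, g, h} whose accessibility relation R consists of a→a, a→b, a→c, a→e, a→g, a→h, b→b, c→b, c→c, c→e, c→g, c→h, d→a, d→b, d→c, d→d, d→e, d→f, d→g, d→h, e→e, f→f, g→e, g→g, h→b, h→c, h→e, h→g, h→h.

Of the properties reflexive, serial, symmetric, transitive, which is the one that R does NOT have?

Reflexive: yes — every world is R-related to itself.
Serial: yes — every world has a successor (e.g. a R a).
Symmetric: no — a R b but not b R a.
Transitive: yes — every two-step R-path is closed by a direct edge.
Only symmetric fails.

symmetric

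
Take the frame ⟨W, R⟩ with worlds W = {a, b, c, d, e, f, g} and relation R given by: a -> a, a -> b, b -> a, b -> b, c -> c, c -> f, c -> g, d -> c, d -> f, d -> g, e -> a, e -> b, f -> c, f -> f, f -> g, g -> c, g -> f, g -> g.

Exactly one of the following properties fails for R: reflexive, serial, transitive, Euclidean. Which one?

Reflexive: no — d is not related to itself.
Serial: yes — every world has a successor (e.g. a R a).
Transitive: yes — every two-step R-path is closed by a direct edge.
Euclidean: yes — any two successors of a common world are R-related.
Only reflexive fails.

reflexive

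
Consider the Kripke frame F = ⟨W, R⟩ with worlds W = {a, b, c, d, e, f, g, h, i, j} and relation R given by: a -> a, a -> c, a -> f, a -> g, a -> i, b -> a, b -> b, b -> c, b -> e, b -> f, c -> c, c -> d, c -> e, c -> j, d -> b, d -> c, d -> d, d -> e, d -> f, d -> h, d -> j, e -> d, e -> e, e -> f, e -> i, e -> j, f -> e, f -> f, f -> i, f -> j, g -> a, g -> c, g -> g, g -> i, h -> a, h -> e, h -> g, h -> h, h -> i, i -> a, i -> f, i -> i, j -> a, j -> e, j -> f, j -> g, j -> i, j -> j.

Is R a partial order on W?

No

Reflexive: yes — every world is R-related to itself.
Transitive: no — a R c and c R d, but not a R d.
Antisymmetric: no — a R g and g R a with a ≠ g.
So R is not a partial order.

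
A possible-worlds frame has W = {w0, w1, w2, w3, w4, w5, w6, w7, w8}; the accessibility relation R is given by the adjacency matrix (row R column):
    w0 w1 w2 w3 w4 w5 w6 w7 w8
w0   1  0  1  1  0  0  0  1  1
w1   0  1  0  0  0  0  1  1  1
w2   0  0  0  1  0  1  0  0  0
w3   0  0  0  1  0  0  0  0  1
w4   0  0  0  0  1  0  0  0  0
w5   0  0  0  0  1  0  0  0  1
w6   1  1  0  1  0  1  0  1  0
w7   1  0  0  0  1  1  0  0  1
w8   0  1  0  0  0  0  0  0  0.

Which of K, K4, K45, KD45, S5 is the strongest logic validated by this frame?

K

Transitive (axiom 4): no — w0 R w2 and w2 R w5, but not w0 R w5.
Euclidean (axiom 5): no — w0 R w2 and w0 R w7, but not w2 R w7.
Serial (axiom D): yes — every world has a successor (e.g. w0 R w0).
Reflexive (axiom T): no — w2 is not related to itself.
So F validates K; K4 would additionally require R to be transitive. The strongest is K.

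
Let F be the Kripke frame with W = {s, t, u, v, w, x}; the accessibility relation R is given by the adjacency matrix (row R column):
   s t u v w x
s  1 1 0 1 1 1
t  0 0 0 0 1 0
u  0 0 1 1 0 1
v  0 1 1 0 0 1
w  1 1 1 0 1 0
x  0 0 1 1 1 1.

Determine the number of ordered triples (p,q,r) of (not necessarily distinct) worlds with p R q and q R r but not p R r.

Enumerating: (s,v,u), (s,w,u), (s,x,u), (t,w,s), (t,w,t), (t,w,u), (u,v,t), (u,x,w), (v,t,w), (v,u,v), (v,x,v), (v,x,w), … and 7 more.
Total: 19.

19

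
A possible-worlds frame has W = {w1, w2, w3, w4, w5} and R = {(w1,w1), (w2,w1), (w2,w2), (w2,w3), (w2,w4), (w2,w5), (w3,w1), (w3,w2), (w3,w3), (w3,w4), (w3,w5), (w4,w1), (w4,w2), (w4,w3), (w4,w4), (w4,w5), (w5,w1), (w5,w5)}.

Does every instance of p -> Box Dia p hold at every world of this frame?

The schema B characterises exactly the symmetric frames.
Symmetric: no — w2 R w1 but not w1 R w2.

No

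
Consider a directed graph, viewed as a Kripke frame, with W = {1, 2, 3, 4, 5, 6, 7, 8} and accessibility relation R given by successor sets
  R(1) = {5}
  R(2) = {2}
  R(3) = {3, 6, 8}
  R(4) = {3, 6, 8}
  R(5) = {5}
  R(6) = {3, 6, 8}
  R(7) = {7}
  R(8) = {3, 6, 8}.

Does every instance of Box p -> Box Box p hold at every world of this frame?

Yes

The schema 4 characterises exactly the transitive frames.
Transitive: yes — every two-step R-path is closed by a direct edge.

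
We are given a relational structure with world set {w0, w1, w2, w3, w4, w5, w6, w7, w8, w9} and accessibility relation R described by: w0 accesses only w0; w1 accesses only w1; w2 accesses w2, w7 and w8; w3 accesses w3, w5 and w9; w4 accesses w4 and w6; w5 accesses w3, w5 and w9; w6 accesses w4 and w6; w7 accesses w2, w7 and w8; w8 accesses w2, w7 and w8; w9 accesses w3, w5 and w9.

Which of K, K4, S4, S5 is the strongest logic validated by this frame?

Transitive (axiom 4): yes — every two-step R-path is closed by a direct edge.
Reflexive (axiom T): yes — every world is R-related to itself.
Euclidean (axiom 5): yes — any two successors of a common world are R-related.
So F validates K, K4, S4, S5. The strongest is S5.

S5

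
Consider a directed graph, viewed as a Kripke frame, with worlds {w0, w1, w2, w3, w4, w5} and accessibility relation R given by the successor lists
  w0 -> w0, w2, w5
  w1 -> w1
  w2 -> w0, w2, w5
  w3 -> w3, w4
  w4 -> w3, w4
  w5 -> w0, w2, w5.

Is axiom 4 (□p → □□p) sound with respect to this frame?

By correspondence theory, 4 is valid on a frame iff R is transitive.
Transitive: yes — every two-step R-path is closed by a direct edge.

Yes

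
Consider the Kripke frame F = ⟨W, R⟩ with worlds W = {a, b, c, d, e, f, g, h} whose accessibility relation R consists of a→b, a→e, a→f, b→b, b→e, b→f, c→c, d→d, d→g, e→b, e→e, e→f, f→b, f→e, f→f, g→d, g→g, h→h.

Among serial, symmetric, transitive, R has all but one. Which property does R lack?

symmetric

Serial: yes — every world has a successor (e.g. a R b).
Symmetric: no — a R b but not b R a.
Transitive: yes — every two-step R-path is closed by a direct edge.
Only symmetric fails.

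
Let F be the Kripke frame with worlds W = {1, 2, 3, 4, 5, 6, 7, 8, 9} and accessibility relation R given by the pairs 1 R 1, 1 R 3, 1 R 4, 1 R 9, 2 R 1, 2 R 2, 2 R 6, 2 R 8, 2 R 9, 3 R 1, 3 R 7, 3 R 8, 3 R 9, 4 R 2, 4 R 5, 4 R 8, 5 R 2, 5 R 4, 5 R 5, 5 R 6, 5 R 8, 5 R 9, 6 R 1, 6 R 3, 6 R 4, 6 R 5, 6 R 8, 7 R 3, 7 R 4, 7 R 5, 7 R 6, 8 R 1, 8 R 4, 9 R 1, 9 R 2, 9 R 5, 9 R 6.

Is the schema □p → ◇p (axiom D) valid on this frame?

By correspondence theory, D is valid on a frame iff R is serial.
Serial: yes — every world has a successor (e.g. 1 R 1).

Yes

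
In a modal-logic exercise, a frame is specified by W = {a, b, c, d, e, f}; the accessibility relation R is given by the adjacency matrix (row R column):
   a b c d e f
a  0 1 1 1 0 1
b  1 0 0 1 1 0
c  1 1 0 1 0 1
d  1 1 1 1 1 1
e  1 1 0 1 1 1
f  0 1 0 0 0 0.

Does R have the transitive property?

No

Transitive: no — a R b and b R e, but not a R e.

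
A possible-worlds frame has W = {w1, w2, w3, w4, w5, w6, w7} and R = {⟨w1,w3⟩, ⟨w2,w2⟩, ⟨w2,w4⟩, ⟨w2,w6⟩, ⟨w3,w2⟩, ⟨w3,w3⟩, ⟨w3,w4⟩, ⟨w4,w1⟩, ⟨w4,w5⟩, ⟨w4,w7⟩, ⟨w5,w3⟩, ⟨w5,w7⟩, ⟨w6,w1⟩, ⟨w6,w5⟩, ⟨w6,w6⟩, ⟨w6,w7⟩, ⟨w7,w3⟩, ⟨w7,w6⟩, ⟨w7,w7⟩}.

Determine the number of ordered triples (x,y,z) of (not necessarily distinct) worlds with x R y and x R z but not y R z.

29

Enumerating: (w2,w4,w2), (w2,w4,w4), (w2,w4,w6), (w2,w6,w2), (w2,w6,w4), (w3,w2,w3), (w3,w4,w2), (w3,w4,w3), (w3,w4,w4), (w4,w1,w1), (w4,w1,w5), (w4,w1,w7), … and 17 more.
Total: 29.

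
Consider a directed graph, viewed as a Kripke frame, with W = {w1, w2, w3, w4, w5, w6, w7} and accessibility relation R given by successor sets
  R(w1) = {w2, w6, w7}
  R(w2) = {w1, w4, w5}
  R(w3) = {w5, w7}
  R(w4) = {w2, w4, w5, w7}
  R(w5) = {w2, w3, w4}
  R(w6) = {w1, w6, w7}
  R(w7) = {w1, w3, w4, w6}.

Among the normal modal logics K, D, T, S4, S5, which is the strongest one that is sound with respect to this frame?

D

Serial (axiom D): yes — every world has a successor (e.g. w1 R w2).
Reflexive (axiom T): no — w1 is not related to itself.
Transitive (axiom 4): no — w1 R w2 and w2 R w4, but not w1 R w4.
Euclidean (axiom 5): no — w1 R w2 and w1 R w6, but not w2 R w6.
So F validates K, D; T would additionally require R to be reflexive. The strongest is D.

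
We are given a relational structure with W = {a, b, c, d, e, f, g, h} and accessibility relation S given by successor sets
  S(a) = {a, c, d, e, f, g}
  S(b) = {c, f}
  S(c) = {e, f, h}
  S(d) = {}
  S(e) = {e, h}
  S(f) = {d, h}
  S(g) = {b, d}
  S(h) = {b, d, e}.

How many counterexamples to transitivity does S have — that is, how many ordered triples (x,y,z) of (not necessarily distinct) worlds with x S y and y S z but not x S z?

Enumerating: (a,c,h), (a,e,h), (a,f,h), (a,g,b), (b,c,e), (b,c,h), (b,f,d), (b,f,h), (c,f,d), (c,h,b), (c,h,d), (e,h,b), … and 8 more.
Total: 20.

20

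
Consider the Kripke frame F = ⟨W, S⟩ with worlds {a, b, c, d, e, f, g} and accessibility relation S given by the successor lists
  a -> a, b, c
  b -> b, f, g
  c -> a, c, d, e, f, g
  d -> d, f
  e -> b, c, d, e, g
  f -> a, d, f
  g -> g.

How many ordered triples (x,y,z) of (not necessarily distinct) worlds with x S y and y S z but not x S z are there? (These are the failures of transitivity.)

Enumerating: (a,b,f), (a,b,g), (a,c,d), (a,c,e), (a,c,f), (a,c,g), (b,f,a), (b,f,d), (c,a,b), (c,e,b), (d,f,a), (e,b,f), (e,c,a), (e,c,f), (e,d,f), (f,a,b), (f,a,c).

17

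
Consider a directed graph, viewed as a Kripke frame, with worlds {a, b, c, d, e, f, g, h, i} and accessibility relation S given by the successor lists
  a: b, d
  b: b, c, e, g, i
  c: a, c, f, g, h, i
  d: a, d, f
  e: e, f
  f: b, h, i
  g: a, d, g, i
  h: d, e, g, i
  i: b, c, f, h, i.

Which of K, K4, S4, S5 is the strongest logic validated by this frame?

K

Transitive (axiom 4): no — a S b and b S c, but not a S c.
Reflexive (axiom T): no — a is not related to itself.
Euclidean (axiom 5): no — a S b and a S d, but not b S d.
So F validates K; K4 would additionally require S to be transitive. The strongest is K.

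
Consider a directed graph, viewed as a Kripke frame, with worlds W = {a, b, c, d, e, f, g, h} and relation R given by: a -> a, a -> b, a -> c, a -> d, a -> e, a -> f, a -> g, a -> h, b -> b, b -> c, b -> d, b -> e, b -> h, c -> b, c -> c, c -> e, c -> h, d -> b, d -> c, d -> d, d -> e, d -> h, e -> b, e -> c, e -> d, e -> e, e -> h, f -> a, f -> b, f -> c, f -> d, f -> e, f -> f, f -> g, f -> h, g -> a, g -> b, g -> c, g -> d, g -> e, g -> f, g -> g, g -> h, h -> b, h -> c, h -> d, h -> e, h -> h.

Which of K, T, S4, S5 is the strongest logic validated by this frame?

T

Reflexive (axiom T): yes — every world is R-related to itself.
Transitive (axiom 4): no — c R b and b R d, but not c R d.
Euclidean (axiom 5): no — a R b and a R f, but not b R f.
So F validates K, T; S4 would additionally require R to be transitive. The strongest is T.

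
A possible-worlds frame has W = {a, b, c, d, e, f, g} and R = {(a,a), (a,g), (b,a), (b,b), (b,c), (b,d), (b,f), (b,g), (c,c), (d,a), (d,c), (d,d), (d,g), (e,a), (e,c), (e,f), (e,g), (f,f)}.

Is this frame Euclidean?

No

Euclidean: no — b R a and b R c, but not a R c.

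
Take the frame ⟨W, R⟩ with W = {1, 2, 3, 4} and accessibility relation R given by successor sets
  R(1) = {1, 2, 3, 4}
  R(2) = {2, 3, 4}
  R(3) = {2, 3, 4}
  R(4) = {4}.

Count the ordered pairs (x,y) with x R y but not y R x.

5

Enumerating: (1,2), (1,3), (1,4), (2,4), (3,4).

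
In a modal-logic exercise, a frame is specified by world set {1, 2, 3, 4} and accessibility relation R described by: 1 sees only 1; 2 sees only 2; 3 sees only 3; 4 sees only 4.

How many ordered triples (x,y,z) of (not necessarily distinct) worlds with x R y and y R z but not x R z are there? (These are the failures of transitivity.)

0

R is transitive; there are no such tuples.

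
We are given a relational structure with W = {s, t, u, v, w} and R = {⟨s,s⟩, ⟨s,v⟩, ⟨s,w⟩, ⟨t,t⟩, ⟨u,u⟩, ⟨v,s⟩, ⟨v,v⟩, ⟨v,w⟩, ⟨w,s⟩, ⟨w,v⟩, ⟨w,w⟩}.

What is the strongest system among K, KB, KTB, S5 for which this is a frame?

Symmetric (axiom B): yes — every pair in R has its reverse in R.
Reflexive (axiom T): yes — every world is R-related to itself.
Euclidean (axiom 5): yes — any two successors of a common world are R-related.
So F validates K, KB, KTB, S5. The strongest is S5.

S5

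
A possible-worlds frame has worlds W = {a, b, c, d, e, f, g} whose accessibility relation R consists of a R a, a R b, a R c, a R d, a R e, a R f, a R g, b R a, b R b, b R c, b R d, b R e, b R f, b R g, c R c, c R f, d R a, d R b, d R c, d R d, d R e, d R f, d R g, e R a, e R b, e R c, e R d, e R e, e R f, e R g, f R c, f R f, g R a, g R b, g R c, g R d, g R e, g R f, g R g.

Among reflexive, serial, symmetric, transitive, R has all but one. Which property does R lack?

symmetric

Reflexive: yes — every world is R-related to itself.
Serial: yes — every world has a successor (e.g. a R a).
Symmetric: no — a R c but not c R a.
Transitive: yes — every two-step R-path is closed by a direct edge.
Only symmetric fails.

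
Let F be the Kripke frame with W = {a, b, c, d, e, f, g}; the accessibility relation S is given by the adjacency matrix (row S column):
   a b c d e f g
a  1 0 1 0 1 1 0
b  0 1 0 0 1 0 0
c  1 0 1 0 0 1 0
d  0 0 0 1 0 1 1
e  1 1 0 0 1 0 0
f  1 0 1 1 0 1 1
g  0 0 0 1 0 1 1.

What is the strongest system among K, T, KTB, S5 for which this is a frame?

KTB

Reflexive (axiom T): yes — every world is S-related to itself.
Symmetric (axiom B): yes — every pair in S has its reverse in S.
Euclidean (axiom 5): no — a S c and a S e, but not c S e.
So F validates K, T, KTB; S5 would additionally require S to be Euclidean. The strongest is KTB.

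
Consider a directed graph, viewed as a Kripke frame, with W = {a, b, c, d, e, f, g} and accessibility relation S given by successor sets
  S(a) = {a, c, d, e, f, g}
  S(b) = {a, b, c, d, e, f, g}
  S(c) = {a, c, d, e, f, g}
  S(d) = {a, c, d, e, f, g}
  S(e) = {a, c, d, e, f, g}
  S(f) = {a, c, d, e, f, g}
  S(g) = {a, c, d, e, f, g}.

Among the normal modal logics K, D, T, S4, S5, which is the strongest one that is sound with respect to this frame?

S4

Serial (axiom D): yes — every world has a successor (e.g. a S a).
Reflexive (axiom T): yes — every world is S-related to itself.
Transitive (axiom 4): yes — every two-step S-path is closed by a direct edge.
Euclidean (axiom 5): no — b S a and b S b, but not a S b.
So F validates K, D, T, S4; S5 would additionally require S to be Euclidean. The strongest is S4.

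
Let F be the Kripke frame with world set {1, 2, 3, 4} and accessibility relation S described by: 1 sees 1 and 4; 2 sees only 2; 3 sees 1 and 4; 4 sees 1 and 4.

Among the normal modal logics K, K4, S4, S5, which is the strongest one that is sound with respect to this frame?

Transitive (axiom 4): yes — every two-step S-path is closed by a direct edge.
Reflexive (axiom T): no — 3 is not related to itself.
Euclidean (axiom 5): yes — any two successors of a common world are S-related.
So F validates K, K4; S4 would additionally require S to be reflexive. The strongest is K4.

K4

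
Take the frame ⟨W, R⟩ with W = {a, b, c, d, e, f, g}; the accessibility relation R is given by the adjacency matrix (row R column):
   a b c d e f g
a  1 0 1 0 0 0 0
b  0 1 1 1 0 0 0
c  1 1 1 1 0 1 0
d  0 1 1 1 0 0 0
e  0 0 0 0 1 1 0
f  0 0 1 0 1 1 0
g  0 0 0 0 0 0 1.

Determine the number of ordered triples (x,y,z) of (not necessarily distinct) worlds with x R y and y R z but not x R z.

Enumerating: (a,c,b), (a,c,d), (a,c,f), (b,c,a), (b,c,f), (c,f,e), (d,c,a), (d,c,f), (e,f,c), (f,c,a), (f,c,b), (f,c,d).

12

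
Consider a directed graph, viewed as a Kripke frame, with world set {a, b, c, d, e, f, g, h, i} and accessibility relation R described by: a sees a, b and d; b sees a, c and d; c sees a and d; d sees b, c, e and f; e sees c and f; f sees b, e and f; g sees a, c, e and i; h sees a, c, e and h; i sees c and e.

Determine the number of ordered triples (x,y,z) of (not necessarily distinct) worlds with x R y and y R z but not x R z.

36

Enumerating: (a,b,c), (a,d,c), (a,d,e), (a,d,f), (b,a,b), (b,d,b), (b,d,e), (b,d,f), (c,a,b), (c,d,b), (c,d,c), (c,d,e), … and 24 more.
Total: 36.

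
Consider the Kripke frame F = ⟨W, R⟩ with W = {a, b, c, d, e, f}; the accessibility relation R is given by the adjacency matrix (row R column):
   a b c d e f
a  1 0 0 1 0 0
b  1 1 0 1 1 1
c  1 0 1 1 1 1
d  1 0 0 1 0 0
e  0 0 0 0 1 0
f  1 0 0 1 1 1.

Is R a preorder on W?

Reflexive: yes — every world is R-related to itself.
Transitive: yes — every two-step R-path is closed by a direct edge.
So R is a preorder.

Yes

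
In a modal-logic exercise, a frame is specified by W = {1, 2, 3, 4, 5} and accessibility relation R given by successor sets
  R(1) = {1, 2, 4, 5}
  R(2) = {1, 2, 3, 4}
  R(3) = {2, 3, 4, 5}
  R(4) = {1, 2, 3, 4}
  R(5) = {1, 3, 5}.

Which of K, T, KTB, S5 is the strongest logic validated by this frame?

Reflexive (axiom T): yes — every world is R-related to itself.
Symmetric (axiom B): yes — every pair in R has its reverse in R.
Euclidean (axiom 5): no — 1 R 2 and 1 R 5, but not 2 R 5.
So F validates K, T, KTB; S5 would additionally require R to be Euclidean. The strongest is KTB.

KTB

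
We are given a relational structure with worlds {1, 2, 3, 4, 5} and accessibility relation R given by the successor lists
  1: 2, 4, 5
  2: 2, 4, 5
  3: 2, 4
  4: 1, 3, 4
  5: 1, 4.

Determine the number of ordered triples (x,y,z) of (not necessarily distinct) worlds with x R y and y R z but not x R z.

Enumerating: (1,4,1), (1,4,3), (1,5,1), (2,4,1), (2,4,3), (2,5,1), (3,2,5), (3,4,1), (3,4,3), (4,1,2), (4,1,5), (4,3,2), (5,1,2), (5,1,5), (5,4,3).

15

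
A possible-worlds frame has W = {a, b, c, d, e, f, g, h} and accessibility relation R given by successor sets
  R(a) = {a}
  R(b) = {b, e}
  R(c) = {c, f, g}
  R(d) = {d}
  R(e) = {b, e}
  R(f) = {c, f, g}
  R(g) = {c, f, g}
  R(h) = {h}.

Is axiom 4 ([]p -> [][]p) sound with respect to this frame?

The schema 4 characterises exactly the transitive frames.
Transitive: yes — every two-step R-path is closed by a direct edge.

Yes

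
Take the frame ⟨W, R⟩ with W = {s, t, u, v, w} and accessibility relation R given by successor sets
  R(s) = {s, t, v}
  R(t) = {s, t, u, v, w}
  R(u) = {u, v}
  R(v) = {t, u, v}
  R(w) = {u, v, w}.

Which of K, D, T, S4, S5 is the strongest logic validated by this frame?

T

Serial (axiom D): yes — every world has a successor (e.g. s R s).
Reflexive (axiom T): yes — every world is R-related to itself.
Transitive (axiom 4): no — s R t and t R u, but not s R u.
Euclidean (axiom 5): no — t R s and t R u, but not s R u.
So F validates K, D, T; S4 would additionally require R to be transitive. The strongest is T.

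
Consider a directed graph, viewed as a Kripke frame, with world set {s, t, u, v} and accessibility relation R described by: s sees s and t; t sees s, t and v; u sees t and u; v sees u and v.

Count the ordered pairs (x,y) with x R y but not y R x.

Enumerating: (t,v), (u,t), (v,u).

3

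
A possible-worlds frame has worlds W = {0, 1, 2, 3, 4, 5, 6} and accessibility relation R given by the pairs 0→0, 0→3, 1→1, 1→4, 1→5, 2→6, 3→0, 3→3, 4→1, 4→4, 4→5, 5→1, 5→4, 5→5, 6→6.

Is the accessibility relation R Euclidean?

Yes

Euclidean: yes — any two successors of a common world are R-related.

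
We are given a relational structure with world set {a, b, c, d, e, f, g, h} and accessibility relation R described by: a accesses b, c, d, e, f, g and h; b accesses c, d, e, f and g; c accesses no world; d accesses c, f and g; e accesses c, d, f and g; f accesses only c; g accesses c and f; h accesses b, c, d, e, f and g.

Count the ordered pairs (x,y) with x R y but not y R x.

28

Enumerating: (a,b), (a,c), (a,d), (a,e), (a,f), (a,g), (a,h), (b,c), (b,d), (b,e), (b,f), (b,g), … and 16 more.
Total: 28.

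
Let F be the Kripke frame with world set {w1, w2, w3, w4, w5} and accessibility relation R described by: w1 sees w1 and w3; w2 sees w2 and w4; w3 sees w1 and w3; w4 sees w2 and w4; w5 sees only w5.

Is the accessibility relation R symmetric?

Symmetric: yes — every pair in R has its reverse in R.

Yes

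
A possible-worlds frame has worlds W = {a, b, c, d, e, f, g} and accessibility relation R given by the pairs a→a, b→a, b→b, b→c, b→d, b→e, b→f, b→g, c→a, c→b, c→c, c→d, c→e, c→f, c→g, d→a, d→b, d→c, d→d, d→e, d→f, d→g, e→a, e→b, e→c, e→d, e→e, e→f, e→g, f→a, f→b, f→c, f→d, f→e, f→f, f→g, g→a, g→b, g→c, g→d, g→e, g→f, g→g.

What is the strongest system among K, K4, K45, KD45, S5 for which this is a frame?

Transitive (axiom 4): yes — every two-step R-path is closed by a direct edge.
Euclidean (axiom 5): no — b R a and b R c, but not a R c.
Serial (axiom D): yes — every world has a successor (e.g. a R a).
Reflexive (axiom T): yes — every world is R-related to itself.
So F validates K, K4; K45 would additionally require R to be Euclidean. The strongest is K4.

K4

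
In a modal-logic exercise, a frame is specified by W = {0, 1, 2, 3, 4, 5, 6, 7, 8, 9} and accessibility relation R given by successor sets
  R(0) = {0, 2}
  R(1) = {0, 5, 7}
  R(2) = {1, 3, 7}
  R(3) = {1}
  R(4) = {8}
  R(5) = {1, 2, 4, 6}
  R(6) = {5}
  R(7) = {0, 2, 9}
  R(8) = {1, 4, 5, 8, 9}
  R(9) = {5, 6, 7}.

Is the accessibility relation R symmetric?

No

Symmetric: no — 0 R 2 but not 2 R 0.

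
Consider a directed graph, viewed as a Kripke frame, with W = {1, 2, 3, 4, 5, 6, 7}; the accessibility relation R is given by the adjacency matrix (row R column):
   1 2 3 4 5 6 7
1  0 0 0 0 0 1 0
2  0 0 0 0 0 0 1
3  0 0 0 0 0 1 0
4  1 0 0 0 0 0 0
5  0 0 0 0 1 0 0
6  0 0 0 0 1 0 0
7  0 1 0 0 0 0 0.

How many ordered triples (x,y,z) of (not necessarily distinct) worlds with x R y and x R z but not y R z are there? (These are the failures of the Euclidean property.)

5

Enumerating: (1,6,6), (2,7,7), (3,6,6), (4,1,1), (7,2,2).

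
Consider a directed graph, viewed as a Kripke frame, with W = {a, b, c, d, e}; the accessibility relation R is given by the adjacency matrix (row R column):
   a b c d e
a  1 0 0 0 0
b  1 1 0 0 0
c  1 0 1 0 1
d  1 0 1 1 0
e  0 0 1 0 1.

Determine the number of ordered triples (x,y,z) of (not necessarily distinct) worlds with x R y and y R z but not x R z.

Enumerating: (d,c,e), (e,c,a).

2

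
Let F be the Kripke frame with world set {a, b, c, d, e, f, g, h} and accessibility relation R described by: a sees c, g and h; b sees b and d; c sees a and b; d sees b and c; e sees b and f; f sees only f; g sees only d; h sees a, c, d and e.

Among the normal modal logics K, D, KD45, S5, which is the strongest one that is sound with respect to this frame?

D

Serial (axiom D): yes — every world has a successor (e.g. a R c).
Euclidean (axiom 5): no — a R c and a R g, but not c R g.
Transitive (axiom 4): no — a R c and c R b, but not a R b.
Reflexive (axiom T): no — a is not related to itself.
So F validates K, D; KD45 would additionally require R to be Euclidean and transitive. The strongest is D.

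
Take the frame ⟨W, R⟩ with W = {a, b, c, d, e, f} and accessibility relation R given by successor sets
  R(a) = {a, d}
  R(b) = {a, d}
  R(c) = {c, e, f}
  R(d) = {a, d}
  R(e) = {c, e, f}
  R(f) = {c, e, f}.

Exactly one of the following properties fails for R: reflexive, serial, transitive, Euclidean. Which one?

Reflexive: no — b is not related to itself.
Serial: yes — every world has a successor (e.g. a R a).
Transitive: yes — every two-step R-path is closed by a direct edge.
Euclidean: yes — any two successors of a common world are R-related.
Only reflexive fails.

reflexive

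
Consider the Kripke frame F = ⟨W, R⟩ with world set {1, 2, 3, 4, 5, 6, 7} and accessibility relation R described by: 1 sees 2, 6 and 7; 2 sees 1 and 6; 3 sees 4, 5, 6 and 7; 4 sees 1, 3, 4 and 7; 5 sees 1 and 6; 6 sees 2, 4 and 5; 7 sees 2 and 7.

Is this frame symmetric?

Symmetric: no — 1 R 6 but not 6 R 1.

No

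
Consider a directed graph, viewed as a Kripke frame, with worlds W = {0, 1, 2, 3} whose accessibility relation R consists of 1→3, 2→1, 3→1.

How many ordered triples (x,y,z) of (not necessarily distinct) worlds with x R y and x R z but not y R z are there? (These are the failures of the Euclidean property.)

3

Enumerating: (1,3,3), (2,1,1), (3,1,1).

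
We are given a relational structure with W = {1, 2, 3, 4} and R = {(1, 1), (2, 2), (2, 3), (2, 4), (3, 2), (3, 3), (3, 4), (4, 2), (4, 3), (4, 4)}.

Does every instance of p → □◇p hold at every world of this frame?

Yes

The schema B characterises exactly the symmetric frames.
Symmetric: yes — every pair in R has its reverse in R.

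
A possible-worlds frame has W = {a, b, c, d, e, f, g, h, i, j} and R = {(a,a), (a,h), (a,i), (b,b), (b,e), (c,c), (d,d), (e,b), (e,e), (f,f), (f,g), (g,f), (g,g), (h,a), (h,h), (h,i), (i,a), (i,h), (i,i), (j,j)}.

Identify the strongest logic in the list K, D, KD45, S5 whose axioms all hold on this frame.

Serial (axiom D): yes — every world has a successor (e.g. a R a).
Euclidean (axiom 5): yes — any two successors of a common world are R-related.
Transitive (axiom 4): yes — every two-step R-path is closed by a direct edge.
Reflexive (axiom T): yes — every world is R-related to itself.
So F validates K, D, KD45, S5. The strongest is S5.

S5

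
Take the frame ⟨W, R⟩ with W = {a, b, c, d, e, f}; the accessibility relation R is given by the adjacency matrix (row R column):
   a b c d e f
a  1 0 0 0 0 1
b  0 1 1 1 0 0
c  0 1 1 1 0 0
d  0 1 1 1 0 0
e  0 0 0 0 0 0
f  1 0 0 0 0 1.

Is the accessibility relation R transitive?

Transitive: yes — every two-step R-path is closed by a direct edge.

Yes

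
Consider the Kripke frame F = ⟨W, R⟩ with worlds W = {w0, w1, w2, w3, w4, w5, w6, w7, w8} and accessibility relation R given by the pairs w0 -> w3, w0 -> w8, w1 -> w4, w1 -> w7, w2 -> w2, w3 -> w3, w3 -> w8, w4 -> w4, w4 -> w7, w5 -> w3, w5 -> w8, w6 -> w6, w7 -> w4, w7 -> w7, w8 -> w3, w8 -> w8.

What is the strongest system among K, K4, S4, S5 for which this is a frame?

Transitive (axiom 4): yes — every two-step R-path is closed by a direct edge.
Reflexive (axiom T): no — w0 is not related to itself.
Euclidean (axiom 5): yes — any two successors of a common world are R-related.
So F validates K, K4; S4 would additionally require R to be reflexive. The strongest is K4.

K4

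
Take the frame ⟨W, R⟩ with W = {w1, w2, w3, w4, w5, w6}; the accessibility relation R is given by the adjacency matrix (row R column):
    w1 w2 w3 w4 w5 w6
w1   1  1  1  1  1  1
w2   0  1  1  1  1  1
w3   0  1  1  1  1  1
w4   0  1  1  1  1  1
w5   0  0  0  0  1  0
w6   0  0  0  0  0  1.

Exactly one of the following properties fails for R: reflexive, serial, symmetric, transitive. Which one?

Reflexive: yes — every world is R-related to itself.
Serial: yes — every world has a successor (e.g. w1 R w1).
Symmetric: no — w1 R w2 but not w2 R w1.
Transitive: yes — every two-step R-path is closed by a direct edge.
Only symmetric fails.

symmetric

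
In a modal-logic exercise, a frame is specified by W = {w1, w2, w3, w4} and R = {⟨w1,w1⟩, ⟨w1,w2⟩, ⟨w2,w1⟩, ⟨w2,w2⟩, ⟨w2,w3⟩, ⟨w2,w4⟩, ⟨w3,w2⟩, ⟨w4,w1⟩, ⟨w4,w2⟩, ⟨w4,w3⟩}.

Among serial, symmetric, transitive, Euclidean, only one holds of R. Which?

Serial: yes — every world has a successor (e.g. w1 R w1).
Symmetric: no — w4 R w1 but not w1 R w4.
Transitive: no — w1 R w2 and w2 R w3, but not w1 R w3.
Euclidean: no — w2 R w1 and w2 R w3, but not w1 R w3.
Only serial holds.

serial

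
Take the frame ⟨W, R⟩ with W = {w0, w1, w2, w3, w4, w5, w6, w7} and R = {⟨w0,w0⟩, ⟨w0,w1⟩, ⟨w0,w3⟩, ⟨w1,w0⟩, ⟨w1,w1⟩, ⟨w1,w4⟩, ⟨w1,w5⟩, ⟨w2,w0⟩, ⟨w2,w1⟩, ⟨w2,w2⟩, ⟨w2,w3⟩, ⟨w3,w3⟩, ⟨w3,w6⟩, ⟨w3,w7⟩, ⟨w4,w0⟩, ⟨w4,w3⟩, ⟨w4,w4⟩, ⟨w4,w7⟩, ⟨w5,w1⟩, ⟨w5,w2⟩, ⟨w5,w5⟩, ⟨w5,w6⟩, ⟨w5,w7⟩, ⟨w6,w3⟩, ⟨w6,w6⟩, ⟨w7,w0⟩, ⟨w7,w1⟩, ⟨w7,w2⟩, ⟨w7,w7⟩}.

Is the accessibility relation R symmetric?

No

Symmetric: no — w0 R w3 but not w3 R w0.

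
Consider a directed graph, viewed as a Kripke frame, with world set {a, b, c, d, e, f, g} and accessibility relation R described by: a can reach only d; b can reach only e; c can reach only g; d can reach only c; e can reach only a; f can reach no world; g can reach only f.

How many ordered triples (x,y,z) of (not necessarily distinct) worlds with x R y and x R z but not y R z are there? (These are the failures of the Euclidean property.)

6

Enumerating: (a,d,d), (b,e,e), (c,g,g), (d,c,c), (e,a,a), (g,f,f).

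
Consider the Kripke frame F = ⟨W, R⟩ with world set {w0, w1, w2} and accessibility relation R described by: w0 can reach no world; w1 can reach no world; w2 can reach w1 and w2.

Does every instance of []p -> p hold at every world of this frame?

Axiom T corresponds to the accessibility relation being reflexive.
Reflexive: no — w0 is not related to itself.

No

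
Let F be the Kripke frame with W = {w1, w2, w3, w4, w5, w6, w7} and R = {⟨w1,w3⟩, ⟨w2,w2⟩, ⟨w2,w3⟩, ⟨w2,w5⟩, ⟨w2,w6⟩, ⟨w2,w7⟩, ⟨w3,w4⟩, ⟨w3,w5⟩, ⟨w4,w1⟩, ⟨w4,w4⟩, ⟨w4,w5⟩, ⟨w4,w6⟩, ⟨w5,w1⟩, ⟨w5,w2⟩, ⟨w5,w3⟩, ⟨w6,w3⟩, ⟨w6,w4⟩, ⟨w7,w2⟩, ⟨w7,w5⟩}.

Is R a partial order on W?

No

Reflexive: no — w1 is not related to itself.
Transitive: no — w1 R w3 and w3 R w4, but not w1 R w4.
Antisymmetric: no — w2 R w5 and w5 R w2 with w2 ≠ w5.
So R is not a partial order.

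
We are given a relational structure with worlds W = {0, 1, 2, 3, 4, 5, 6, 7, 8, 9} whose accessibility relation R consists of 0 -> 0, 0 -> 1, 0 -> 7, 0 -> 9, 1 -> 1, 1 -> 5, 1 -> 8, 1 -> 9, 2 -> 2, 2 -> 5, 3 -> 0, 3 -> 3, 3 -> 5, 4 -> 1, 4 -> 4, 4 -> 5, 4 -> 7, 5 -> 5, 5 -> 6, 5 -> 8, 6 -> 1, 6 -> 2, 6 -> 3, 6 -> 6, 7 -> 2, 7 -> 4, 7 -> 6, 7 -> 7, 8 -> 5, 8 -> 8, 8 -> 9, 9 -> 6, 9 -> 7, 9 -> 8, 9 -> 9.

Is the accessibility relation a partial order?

Reflexive: yes — every world is R-related to itself.
Transitive: no — 0 R 1 and 1 R 5, but not 0 R 5.
Antisymmetric: no — 4 R 7 and 7 R 4 with 4 ≠ 7.
So R is not a partial order.

No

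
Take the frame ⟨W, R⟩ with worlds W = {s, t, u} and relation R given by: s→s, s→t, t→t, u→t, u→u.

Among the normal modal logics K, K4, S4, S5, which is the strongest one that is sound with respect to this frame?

S4

Transitive (axiom 4): yes — every two-step R-path is closed by a direct edge.
Reflexive (axiom T): yes — every world is R-related to itself.
Euclidean (axiom 5): no — s R t and s R s, but not t R s.
So F validates K, K4, S4; S5 would additionally require R to be Euclidean. The strongest is S4.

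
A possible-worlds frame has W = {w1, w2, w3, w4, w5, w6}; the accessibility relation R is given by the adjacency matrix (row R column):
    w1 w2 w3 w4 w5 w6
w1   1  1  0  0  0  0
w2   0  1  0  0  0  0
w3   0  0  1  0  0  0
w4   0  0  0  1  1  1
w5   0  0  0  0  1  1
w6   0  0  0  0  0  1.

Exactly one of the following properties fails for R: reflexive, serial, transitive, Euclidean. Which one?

Reflexive: yes — every world is R-related to itself.
Serial: yes — every world has a successor (e.g. w1 R w1).
Transitive: yes — every two-step R-path is closed by a direct edge.
Euclidean: no — w4 R w6 and w4 R w5, but not w6 R w5.
Only Euclidean fails.

Euclidean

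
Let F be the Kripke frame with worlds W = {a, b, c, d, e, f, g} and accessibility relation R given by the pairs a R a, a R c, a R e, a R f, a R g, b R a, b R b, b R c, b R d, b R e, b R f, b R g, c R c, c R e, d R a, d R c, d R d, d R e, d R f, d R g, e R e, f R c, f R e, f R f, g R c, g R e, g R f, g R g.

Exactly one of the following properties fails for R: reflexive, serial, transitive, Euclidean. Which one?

Reflexive: yes — every world is R-related to itself.
Serial: yes — every world has a successor (e.g. a R a).
Transitive: yes — every two-step R-path is closed by a direct edge.
Euclidean: no — a R c and a R f, but not c R f.
Only Euclidean fails.

Euclidean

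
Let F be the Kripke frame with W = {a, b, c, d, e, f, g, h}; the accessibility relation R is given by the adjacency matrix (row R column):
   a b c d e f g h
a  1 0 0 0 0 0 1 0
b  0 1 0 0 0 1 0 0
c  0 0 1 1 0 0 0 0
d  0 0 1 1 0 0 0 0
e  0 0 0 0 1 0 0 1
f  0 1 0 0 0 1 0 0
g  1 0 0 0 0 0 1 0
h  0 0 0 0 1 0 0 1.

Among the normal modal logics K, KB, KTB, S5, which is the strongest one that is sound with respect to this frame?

S5

Symmetric (axiom B): yes — every pair in R has its reverse in R.
Reflexive (axiom T): yes — every world is R-related to itself.
Euclidean (axiom 5): yes — any two successors of a common world are R-related.
So F validates K, KB, KTB, S5. The strongest is S5.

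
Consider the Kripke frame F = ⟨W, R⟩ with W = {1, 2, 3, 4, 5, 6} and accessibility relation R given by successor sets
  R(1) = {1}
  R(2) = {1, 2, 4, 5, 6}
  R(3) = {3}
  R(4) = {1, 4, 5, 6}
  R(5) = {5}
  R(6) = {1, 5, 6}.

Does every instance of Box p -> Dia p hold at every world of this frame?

Axiom D corresponds to the accessibility relation being serial.
Serial: yes — every world has a successor (e.g. 1 R 1).

Yes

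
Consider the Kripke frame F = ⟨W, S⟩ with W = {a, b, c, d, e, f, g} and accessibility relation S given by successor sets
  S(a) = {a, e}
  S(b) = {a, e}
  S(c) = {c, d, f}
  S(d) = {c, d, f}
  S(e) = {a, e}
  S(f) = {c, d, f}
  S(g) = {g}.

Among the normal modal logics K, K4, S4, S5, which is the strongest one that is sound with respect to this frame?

Transitive (axiom 4): yes — every two-step S-path is closed by a direct edge.
Reflexive (axiom T): no — b is not related to itself.
Euclidean (axiom 5): yes — any two successors of a common world are S-related.
So F validates K, K4; S4 would additionally require S to be reflexive. The strongest is K4.

K4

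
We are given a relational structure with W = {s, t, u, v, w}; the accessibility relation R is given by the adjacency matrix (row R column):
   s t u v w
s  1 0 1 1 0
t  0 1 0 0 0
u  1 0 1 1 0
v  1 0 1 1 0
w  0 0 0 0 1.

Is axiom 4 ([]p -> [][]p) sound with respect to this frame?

Yes

Axiom 4 corresponds to the accessibility relation being transitive.
Transitive: yes — every two-step R-path is closed by a direct edge.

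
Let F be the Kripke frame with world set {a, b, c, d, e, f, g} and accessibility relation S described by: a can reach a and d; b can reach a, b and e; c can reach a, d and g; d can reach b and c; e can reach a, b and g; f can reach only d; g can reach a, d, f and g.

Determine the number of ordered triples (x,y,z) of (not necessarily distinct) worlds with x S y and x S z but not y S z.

26

Enumerating: (a,d,a), (a,d,d), (b,a,b), (b,a,e), (b,e,e), (c,a,g), (c,d,a), (c,d,d), (c,d,g), (d,b,c), (d,c,b), (d,c,c), … and 14 more.
Total: 26.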